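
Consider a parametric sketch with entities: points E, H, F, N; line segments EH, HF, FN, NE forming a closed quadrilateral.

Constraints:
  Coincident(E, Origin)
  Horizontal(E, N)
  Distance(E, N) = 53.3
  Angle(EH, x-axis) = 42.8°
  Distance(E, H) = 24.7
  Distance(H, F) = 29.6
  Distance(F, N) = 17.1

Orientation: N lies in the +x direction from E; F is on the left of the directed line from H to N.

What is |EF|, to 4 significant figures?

50.38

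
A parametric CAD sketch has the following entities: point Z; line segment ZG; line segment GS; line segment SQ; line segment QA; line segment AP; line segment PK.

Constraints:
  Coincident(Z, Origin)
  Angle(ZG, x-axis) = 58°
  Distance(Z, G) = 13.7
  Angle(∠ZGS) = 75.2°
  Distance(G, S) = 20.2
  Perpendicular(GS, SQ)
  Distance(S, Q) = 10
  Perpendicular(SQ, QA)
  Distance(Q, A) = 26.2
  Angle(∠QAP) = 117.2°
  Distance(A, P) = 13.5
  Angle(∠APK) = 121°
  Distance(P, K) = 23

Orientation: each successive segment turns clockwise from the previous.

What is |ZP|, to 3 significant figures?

21.9

Z is at the origin; ZG runs at 58.0° with length 13.7, so G = (7.26, 11.6). ∠ZGS = 75.2° gives GS at -46.8° from the x-axis; with |GS| = 20.2, S = (21.1, -3.11). GS is perpendicular to SQ, so SQ runs at -137°; with |SQ| = 10.0, Q = (13.8, -9.95). SQ is perpendicular to QA, so QA runs at 133°; with |QA| = 26.2, A = (-4.14, 9.15). ∠QAP = 117.2° gives AP at 70.4° from the x-axis; with |AP| = 13.5, P = (0.392, 21.9). Then |ZP| = |P − Z| = 21.9.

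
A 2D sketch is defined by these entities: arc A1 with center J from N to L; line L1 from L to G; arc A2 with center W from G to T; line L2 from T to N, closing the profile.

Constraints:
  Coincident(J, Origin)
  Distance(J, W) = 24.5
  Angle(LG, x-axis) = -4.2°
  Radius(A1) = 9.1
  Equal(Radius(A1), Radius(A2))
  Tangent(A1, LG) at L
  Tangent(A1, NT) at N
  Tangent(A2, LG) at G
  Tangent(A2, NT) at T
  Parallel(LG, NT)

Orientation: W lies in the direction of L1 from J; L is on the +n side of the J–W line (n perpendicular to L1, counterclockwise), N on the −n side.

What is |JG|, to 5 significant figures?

26.135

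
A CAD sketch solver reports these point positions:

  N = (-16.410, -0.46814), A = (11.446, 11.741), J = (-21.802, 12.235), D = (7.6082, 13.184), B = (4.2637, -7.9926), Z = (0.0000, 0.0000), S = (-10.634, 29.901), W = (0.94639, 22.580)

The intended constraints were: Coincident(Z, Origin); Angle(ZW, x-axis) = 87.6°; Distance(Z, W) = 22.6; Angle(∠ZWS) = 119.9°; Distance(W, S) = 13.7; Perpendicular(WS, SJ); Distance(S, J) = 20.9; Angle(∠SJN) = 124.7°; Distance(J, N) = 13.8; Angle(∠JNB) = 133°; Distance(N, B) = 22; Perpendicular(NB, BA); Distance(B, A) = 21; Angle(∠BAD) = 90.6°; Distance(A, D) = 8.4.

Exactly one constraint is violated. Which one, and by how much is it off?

Distance(A, D) = 8.4 — off by 4.30.

Z = (0.00, 0.00) ✓; ZW at 87.60° ✓; |ZW| = 22.60 ✓; ∠ZWS = 119.9° ✓; |WS| = 13.70 ✓; ∠(WS, SJ) = 90.00° ✓; |SJ| = 20.90 ✓; ∠SJN = 124.7° ✓; |JN| = 13.80 ✓; ∠JNB = 133.0° ✓; |NB| = 22.00 ✓; ∠(NB, BA) = 90.00° ✓; |BA| = 21.00 ✓; ∠BAD = 90.61° ✓; |AD| = 4.100 ✗.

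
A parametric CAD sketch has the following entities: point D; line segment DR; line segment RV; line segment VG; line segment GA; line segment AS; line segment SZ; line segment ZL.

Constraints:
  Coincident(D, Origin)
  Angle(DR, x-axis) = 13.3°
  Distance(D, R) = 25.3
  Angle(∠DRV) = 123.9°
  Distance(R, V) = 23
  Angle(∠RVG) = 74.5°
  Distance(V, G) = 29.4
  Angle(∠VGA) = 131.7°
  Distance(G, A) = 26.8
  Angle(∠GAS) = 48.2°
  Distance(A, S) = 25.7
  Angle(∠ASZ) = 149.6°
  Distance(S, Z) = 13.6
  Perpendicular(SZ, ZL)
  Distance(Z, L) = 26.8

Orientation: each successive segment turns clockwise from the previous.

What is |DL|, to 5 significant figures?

40.740

∠ASZ = 149.6° gives SZ at 1.2000° from the x-axis; with |SZ| = 13.6, Z = (26.287, -3.8481). SZ ⟂ ZL, so ZL runs at -88.800°; with |ZL| = 26.8, L = (26.848, -30.642). Then |DL| = |L − D| = 40.740.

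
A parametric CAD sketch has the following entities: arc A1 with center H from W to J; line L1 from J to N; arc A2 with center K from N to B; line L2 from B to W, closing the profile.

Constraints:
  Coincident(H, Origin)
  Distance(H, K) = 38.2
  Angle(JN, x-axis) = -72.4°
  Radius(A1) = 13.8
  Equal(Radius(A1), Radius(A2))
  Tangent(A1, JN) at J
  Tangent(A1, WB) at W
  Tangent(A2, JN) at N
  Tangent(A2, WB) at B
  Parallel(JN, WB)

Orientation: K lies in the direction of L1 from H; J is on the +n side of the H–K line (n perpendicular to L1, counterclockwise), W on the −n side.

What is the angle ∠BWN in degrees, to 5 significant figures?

35.849°

The slot axis is L1's direction at -72.4°, so u = (cos -72.4°, sin -72.4°) = (0.30237, -0.95319) and n = (−sin -72.4°, cos -72.4°) = (0.95319, 0.30237). H is at the origin and K lies 38.2 along u from H, so K = 38.2·u = (11.551, -36.412). Tangency of A1 to both parallel lines with radius 13.8 puts J and W at H ± 13.8·n: J = (13.154, 4.1727), W = (-13.154, -4.1727). Equal radii place N and B the same way about K: N = K + 13.8·n = (24.705, -32.239), B = K − 13.8·n = (-1.6035, -40.585). Then cos ∠BWN = WB·WN / (|WB||WN|), giving 35.849°.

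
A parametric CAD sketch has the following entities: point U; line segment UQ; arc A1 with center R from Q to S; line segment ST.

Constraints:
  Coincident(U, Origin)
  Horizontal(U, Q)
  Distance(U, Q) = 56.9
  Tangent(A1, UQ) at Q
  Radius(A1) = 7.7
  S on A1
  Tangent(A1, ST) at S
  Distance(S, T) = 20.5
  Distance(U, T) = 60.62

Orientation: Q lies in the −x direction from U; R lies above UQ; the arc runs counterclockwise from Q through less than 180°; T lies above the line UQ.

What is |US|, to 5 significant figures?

50.165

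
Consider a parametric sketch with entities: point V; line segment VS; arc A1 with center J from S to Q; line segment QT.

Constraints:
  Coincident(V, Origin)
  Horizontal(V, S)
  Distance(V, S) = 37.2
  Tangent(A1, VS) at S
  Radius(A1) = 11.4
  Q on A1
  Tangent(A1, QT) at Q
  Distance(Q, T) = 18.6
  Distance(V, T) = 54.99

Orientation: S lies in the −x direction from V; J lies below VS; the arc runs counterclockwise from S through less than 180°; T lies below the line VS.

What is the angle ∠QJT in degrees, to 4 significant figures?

58.50°

V is at the origin; V and S share the same y with |VS| = 37.2 and S on the −x side, so S = (-37.20, 0.000). A1 meets VS tangentially, so JS is at right angles to VS, so J = S + (0, -11.4) = (-37.20, -11.40). Since JQ ⟂ QT (tangency), |JT| = √(11.4² + 18.6²) = 21.82 regardless of where Q sits on A1. So T lies on both circle(V, 54.99) and circle(J, 21.82); the below-VS intersection is T = (-44.84, -31.83). Q is the foot of the tangent from T: Q = (-48.39, -13.58).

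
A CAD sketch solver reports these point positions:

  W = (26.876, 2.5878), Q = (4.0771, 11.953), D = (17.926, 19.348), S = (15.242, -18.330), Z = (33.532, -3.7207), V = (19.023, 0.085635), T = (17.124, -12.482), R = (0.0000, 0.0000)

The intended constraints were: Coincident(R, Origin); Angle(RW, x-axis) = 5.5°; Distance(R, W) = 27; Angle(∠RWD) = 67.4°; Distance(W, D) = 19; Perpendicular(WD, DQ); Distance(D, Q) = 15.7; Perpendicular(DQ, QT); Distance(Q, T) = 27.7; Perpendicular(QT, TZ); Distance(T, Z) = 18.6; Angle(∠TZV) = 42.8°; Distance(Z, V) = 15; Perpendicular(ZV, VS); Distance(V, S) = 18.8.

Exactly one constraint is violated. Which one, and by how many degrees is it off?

Perpendicular(ZV, VS) — off by 3.10°.

R = (0.00, 0.00) ✓; RW at 5.500° ✓; |RW| = 27.00 ✓; ∠RWD = 67.40° ✓; |WD| = 19.00 ✓; ∠(WD, DQ) = 90.00° ✓; |DQ| = 15.70 ✓; ∠(DQ, QT) = 90.00° ✓; |QT| = 27.70 ✓; ∠(QT, TZ) = 90.00° ✓; |TZ| = 18.60 ✓; ∠TZV = 42.80° ✓; |ZV| = 15.00 ✓; ∠(ZV, VS) = 93.10° ✗; |VS| = 18.80 ✓.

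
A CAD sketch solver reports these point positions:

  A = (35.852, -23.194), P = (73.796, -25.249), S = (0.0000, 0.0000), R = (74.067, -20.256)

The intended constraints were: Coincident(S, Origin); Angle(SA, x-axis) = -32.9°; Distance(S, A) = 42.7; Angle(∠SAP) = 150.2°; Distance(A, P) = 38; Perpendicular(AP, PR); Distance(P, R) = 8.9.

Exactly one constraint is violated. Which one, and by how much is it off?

Distance(P, R) = 8.9 — off by 3.90.

S = (0.00, 0.00) ✓; SA at -32.90° ✓; |SA| = 42.70 ✓; ∠SAP = 150.2° ✓; |AP| = 38.00 ✓; ∠(AP, PR) = 89.99° ✓; |PR| = 5.000 ✗.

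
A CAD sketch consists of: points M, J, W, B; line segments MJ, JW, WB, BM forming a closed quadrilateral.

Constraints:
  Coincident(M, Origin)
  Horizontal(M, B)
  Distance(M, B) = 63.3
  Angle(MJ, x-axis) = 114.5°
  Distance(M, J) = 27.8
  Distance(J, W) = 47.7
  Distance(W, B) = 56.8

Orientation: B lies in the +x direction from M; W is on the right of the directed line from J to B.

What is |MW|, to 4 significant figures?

19.92

M is at the origin; M and B share the same y with |MB| = 63.3 and B in +x, so B = (63.3, 0). MJ runs at 114.5° with |MJ| = 27.8, so J = (-11.53, 25.30). W is determined by |JW| = 47.7 and |WB| = 56.8 together: it lies at the intersection of circle(J, 47.7) and circle(B, 56.8). With |JB| = 78.99, the foot of the radical line on JB is 33.47 from J and the perpendicular offset is √(47.7² − 33.47²) = 33.98. Taking the right-of-JB solution: W = (9.300, -17.62).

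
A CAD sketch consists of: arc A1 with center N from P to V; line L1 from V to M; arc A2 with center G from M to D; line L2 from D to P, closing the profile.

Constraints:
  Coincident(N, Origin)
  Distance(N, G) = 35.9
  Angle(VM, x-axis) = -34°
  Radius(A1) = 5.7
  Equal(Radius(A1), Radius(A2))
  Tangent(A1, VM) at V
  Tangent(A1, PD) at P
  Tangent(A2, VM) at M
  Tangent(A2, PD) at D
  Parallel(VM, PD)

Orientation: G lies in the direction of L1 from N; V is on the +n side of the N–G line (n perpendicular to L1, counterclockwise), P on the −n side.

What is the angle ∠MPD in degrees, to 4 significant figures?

17.62°

The slot axis is L1's direction at -34.0°, so u = (cos -34.0°, sin -34.0°) = (0.8290, -0.5592) and n = (−sin -34.0°, cos -34.0°) = (0.5592, 0.8290). N is at the origin and G lies 35.9 along u from N, so G = 35.9·u = (29.76, -20.08). Tangency of A1 to both parallel lines with radius 5.7 puts V and P at N ± 5.7·n: V = (3.187, 4.726), P = (-3.187, -4.726). Equal radii place M and D the same way about G: M = G + 5.7·n = (32.95, -15.35), D = G − 5.7·n = (26.58, -24.80). Then cos ∠MPD = PM·PD / (|PM||PD|), giving 17.62°.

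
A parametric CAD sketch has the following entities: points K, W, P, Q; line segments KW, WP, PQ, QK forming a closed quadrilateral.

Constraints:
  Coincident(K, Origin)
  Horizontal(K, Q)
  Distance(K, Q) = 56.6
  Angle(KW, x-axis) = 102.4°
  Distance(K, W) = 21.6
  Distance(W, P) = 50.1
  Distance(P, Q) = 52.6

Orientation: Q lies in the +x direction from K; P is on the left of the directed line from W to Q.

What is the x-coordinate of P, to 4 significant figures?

37.08

K is at the origin; KQ is horizontal with |KQ| = 56.6 and Q in +x, so Q = (56.6, 0). KW runs at 102.4° with |KW| = 21.6, so W = (-4.638, 21.10). P is determined by |WP| = 50.1 and |PQ| = 52.6 together: it lies at the intersection of circle(W, 50.1) and circle(Q, 52.6). With |WQ| = 64.77, the foot of the radical line on WQ is 30.40 from W and the perpendicular offset is √(50.1² − 30.40²) = 39.82. Taking the left-of-WQ solution: P = (37.08, 48.84).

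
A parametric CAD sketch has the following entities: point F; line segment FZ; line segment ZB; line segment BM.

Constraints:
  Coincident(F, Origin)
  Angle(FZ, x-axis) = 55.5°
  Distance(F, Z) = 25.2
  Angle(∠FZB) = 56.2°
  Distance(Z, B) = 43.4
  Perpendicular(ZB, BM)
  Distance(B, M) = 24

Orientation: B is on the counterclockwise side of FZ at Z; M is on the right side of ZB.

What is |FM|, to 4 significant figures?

53.69

∠FZB = 56.2°, so ZB runs at 55.5° + (180° − 56.2°) = 179.3° from the x-axis; with |ZB| = 43.4, B = Z + 43.4·(cos 179.3°, sin 179.3°) = (-29.12, 21.30). The perpendicularity gives BM at right angles to ZB; with |BM| = 24.0 on the right of ZB, M = B + 24.0·(0.01222, 0.9999) = (-28.83, 45.30). Then |FM| = |M − F| = 53.69.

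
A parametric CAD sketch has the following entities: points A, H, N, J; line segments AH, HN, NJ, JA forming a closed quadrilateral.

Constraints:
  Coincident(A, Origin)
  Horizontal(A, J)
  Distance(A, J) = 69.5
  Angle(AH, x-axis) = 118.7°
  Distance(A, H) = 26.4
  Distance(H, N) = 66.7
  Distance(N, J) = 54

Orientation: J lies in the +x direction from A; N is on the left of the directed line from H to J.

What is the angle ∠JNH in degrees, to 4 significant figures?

89.40°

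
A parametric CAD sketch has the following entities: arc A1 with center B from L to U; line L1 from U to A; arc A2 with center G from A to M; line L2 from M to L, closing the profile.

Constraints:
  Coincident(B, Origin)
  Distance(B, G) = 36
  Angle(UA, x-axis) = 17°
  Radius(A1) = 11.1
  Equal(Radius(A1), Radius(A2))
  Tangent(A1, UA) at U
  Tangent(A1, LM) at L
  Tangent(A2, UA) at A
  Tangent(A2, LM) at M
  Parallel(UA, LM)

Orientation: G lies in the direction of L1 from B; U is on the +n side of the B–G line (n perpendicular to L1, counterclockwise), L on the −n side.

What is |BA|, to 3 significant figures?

37.7

Tangency of A1 to both parallel lines with radius 11.1 puts U and L at B ± 11.1·n: U = (-3.25, 10.6), L = (3.25, -10.6). Equal radii place A and M the same way about G: A = G + 11.1·n = (31.2, 21.1), M = G − 11.1·n = (37.7, -0.0896). Then |BA| = |A − B| = 37.7.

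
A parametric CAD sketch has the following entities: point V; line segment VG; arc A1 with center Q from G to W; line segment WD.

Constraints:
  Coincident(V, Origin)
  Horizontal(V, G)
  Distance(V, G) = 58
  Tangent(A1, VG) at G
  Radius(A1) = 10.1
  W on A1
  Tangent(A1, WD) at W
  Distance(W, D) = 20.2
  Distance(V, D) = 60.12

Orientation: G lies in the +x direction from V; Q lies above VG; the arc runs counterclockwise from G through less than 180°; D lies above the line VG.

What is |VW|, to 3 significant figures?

67.4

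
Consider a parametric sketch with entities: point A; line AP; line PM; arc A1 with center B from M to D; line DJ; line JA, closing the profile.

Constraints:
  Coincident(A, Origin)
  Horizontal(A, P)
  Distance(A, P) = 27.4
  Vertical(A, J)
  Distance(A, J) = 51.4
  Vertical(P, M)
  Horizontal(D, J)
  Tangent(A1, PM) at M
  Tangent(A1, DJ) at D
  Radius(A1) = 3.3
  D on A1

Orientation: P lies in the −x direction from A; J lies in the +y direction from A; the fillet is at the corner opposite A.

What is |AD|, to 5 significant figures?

56.769

A is at the origin; A and P share the same y with |AP| = 27.4 and P on the −x side, so P = (-27.400, 0.0000). AJ is vertical with |AJ| = 51.4 and J on the +y side, so J = (0.0000, 51.400). The virtual corner opposite A is at (-27.400, 51.400). Tangency of A1 to PM means the radius BM is perpendicular to PM and tangency of A1 to DJ means the radius BD is perpendicular to DJ, with radius 3.3, so the center B sits 3.3 in from both sides at B = (-24.100, 48.100). That places the tangent points at M = (-27.400, 48.100) on PM and D = (-24.100, 51.400) on DJ. Then |AD| = |D − A| = 56.769.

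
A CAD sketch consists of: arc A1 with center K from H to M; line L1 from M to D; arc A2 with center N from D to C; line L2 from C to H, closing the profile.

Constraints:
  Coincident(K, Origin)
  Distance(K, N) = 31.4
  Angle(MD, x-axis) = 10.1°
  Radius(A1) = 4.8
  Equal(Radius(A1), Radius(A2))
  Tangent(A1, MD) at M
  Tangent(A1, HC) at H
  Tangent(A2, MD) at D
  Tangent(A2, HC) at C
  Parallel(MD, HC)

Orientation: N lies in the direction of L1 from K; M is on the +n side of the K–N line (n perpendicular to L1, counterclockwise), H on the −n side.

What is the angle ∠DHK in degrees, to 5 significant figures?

73.000°

The slot axis is L1's direction at 10.1°, so u = (cos 10.1°, sin 10.1°) = (0.98450, 0.17537) and n = (−sin 10.1°, cos 10.1°) = (-0.17537, 0.98450). K is at the origin and N lies 31.4 along u from K, so N = 31.4·u = (30.913, 5.5065). Tangency of A1 to both parallel lines with radius 4.8 puts M and H at K ± 4.8·n: M = (-0.84176, 4.7256), H = (0.84176, -4.7256). Equal radii place D and C the same way about N: D = N + 4.8·n = (30.072, 10.232), C = N − 4.8·n = (31.755, 0.78090). Then cos ∠DHK = HD·HK / (|HD||HK|), giving 73.000°.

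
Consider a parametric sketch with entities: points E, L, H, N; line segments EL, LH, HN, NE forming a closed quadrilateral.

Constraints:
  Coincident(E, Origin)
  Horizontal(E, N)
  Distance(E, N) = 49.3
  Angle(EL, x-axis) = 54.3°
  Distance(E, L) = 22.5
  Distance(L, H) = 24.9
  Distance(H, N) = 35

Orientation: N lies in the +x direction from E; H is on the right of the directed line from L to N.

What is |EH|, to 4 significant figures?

16.30

Checks: E.y = 0.00, N.y = 0.00 ✓; |LH| = 24.90 ✓; |HN| = 35.00 ✓.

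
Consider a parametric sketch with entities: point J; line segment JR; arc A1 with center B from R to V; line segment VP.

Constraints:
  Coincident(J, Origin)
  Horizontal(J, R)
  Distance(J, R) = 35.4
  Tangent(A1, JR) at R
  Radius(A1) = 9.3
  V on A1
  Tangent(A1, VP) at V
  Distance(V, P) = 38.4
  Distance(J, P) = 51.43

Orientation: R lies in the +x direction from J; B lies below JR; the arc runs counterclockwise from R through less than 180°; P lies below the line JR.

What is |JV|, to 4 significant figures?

27.44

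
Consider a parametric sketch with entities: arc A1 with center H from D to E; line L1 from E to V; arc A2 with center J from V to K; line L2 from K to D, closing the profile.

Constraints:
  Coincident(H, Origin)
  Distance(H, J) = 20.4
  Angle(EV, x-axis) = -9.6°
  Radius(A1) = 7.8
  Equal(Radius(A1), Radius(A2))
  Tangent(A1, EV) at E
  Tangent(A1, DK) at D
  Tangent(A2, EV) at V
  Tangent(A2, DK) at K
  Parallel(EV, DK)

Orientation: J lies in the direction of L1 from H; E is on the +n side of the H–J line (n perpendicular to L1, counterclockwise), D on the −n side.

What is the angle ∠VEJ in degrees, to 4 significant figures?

20.92°

Tangency of A1 to both parallel lines with radius 7.8 puts E and D at H ± 7.8·n: E = (1.301, 7.691), D = (-1.301, -7.691). Equal radii place V and K the same way about J: V = J + 7.8·n = (21.42, 4.289), K = J − 7.8·n = (18.81, -11.09). Then cos ∠VEJ = EV·EJ / (|EV||EJ|), giving 20.92°.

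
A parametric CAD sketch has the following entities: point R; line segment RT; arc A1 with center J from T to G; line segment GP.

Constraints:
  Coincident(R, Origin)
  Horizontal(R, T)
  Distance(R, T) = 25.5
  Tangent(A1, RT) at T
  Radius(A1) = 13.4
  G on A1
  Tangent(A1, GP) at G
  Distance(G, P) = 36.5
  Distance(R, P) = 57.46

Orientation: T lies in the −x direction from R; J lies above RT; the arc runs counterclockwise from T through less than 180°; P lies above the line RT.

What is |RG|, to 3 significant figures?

21.6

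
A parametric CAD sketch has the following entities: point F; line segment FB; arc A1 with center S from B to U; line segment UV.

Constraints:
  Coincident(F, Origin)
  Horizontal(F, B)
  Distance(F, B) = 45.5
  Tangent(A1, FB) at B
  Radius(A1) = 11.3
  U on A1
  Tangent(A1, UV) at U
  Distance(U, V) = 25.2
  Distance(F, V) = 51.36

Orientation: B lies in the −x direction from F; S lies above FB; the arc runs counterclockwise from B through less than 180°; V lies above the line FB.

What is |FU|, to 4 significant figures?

36.23

F is at the origin; F and B share the same y with |FB| = 45.5 and B on the −x side, so B = (-45.50, 0.000). Since A1 is tangent to FB there, SB ⟂ FB, so S = B + (0, 11.3) = (-45.50, 11.30). Since SU ⟂ UV (tangency), |SV| = √(11.3² + 25.2²) = 27.62 regardless of where U sits on A1. So V lies on both circle(F, 51.36) and circle(S, 27.62); the above-FB intersection is V = (-35.55, 37.06). U is the foot of the tangent from V: U = (-34.22, 11.90).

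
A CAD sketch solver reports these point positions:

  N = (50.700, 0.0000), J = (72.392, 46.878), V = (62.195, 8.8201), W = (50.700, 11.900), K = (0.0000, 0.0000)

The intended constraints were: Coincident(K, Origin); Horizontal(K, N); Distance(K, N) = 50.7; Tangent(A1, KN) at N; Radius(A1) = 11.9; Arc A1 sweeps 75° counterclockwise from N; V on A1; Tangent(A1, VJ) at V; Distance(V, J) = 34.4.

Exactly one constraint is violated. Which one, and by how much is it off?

Distance(V, J) = 34.4 — off by 5.00.

K = (0.00, 0.00) ✓; K.y = 0.00, N.y = 0.00 ✓; |KN| = 50.70 ✓; ∠(WN, NK) = 90.00° ✓; |WN| = 11.90 ✓; bearing(W→V) − bearing(W→N) = 75.00° ✓; |WV| = 11.90 ✓; ∠(WV, VJ) = 90.00° ✓; |VJ| = 39.40 ✗.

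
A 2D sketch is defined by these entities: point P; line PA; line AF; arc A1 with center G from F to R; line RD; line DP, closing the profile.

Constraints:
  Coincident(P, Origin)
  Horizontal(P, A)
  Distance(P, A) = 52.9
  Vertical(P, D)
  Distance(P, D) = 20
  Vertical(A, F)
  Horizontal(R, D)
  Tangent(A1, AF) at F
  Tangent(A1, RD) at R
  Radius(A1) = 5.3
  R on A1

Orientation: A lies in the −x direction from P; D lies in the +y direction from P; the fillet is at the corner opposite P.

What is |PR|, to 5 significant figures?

51.631

P is at the origin; P and A share the same y with |PA| = 52.9 and A on the −x side, so A = (-52.900, 0.0000). PD is vertical with |PD| = 20.0 and D on the +y side, so D = (0.0000, 20.000). The virtual corner opposite P is at (-52.900, 20.000). The tangent condition forces GF to be normal to AF and A1 meets RD tangentially, so GR is at right angles to RD, with radius 5.3, so the center G sits 5.3 in from both sides at G = (-47.600, 14.700). That places the tangent points at F = (-52.900, 14.700) on AF and R = (-47.600, 20.000) on RD. Then |PR| = |R − P| = 51.631.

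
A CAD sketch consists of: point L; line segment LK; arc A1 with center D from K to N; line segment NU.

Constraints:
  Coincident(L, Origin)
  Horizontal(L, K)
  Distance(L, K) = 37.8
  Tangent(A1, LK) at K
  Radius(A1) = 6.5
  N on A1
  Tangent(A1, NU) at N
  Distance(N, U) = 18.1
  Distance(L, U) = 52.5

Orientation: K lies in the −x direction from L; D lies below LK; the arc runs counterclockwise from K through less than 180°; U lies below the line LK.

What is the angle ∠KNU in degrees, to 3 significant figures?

139°

Checks: |DN| = 6.500 ✓; ∠(DN, NU) = 90.00° ✓; |NU| = 18.10 ✓; |LU| = 52.50 ✓.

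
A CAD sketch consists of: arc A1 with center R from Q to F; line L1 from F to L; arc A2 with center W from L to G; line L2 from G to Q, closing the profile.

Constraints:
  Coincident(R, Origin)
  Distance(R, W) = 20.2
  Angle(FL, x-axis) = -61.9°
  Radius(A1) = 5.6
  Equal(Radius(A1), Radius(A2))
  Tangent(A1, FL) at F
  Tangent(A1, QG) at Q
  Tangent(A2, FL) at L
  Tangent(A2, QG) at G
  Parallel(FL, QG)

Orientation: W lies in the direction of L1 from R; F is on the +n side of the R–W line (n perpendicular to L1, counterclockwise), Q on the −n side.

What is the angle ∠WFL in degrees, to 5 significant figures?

15.495°

The slot axis is L1's direction at -61.9°, so u = (cos -61.9°, sin -61.9°) = (0.47101, -0.88213) and n = (−sin -61.9°, cos -61.9°) = (0.88213, 0.47101). R is at the origin and W lies 20.2 along u from R, so W = 20.2·u = (9.5144, -17.819). Tangency of A1 to both parallel lines with radius 5.6 puts F and Q at R ± 5.6·n: F = (4.9399, 2.6377), Q = (-4.9399, -2.6377). Equal radii place L and G the same way about W: L = W + 5.6·n = (14.454, -15.181), G = W − 5.6·n = (4.5745, -20.457). Then cos ∠WFL = FW·FL / (|FW||FL|), giving 15.495°.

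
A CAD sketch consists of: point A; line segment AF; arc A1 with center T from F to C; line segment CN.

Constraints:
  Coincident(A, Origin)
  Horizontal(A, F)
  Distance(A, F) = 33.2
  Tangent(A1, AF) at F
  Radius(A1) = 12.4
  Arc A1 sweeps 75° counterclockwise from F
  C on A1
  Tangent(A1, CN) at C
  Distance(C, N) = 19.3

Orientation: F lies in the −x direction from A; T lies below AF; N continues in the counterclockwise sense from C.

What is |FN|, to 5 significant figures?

32.600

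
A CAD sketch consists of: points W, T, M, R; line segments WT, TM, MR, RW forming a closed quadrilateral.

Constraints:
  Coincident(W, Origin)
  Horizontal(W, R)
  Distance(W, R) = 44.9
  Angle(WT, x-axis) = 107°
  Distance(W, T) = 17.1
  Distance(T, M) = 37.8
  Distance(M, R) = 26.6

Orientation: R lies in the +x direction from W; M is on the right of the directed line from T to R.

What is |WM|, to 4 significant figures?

23.66

Checks: |TM| = 37.80 ✓; |MR| = 26.60 ✓.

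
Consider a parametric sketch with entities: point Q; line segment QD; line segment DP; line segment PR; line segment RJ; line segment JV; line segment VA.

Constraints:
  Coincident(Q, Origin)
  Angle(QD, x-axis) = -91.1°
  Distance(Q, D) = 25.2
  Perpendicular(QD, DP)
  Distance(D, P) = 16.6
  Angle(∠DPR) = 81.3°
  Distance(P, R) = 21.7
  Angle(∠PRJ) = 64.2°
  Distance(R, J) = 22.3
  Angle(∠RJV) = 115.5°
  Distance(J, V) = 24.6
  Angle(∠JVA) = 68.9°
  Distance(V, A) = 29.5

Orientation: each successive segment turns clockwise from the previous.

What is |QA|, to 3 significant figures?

35.5

Q is at the origin; QD runs at -91.1° with length 25.2, so D = (-0.484, -25.2). QD is perpendicular to DP, so DP runs at 179°; with |DP| = 16.6, P = (-17.1, -24.9). ∠DPR = 81.3° gives PR at 80.2° from the x-axis; with |PR| = 21.7, R = (-13.4, -3.49). ∠PRJ = 64.2° gives RJ at -35.6° from the x-axis; with |RJ| = 22.3, J = (4.74, -16.5). ∠RJV = 115.5° gives JV at -100° from the x-axis; with |JV| = 24.6, V = (0.431, -40.7). ∠JVA = 68.9° gives VA at 149° from the x-axis; with |VA| = 29.5, A = (-24.8, -25.4). Then |QA| = |A − Q| = 35.5.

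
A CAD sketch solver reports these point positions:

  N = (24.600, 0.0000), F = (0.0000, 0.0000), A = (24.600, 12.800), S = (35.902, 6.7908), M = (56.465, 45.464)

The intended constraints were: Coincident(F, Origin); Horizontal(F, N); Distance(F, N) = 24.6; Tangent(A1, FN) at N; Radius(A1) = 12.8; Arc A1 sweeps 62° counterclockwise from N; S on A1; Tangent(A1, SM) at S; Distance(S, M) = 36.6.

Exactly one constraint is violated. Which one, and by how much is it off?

Distance(S, M) = 36.6 — off by 7.20.

F = (0.00, 0.00) ✓; F.y = 0.00, N.y = 0.00 ✓; |FN| = 24.60 ✓; ∠(AN, NF) = 90.00° ✓; |AN| = 12.80 ✓; bearing(A→S) − bearing(A→N) = 62.00° ✓; |AS| = 12.80 ✓; ∠(AS, SM) = 90.00° ✓; |SM| = 43.80 ✗.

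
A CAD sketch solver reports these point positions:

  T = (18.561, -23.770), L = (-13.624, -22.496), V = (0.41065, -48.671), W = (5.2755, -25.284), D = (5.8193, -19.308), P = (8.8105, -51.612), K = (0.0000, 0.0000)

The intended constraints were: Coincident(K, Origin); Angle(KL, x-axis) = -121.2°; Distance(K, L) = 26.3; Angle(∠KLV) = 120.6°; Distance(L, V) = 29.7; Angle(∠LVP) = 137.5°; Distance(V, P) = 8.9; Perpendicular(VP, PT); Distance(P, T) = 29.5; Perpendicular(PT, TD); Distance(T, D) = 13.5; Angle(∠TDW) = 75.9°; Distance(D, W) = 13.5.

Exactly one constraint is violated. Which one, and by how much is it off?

Distance(D, W) = 13.5 — off by 7.50.

K = (0.00, 0.00) ✓; KL at -121.2° ✓; |KL| = 26.30 ✓; ∠KLV = 120.6° ✓; |LV| = 29.70 ✓; ∠LVP = 137.5° ✓; |VP| = 8.900 ✓; ∠(VP, PT) = 90.00° ✓; |PT| = 29.50 ✓; ∠(PT, TD) = 90.00° ✓; |TD| = 13.50 ✓; ∠TDW = 75.90° ✓; |DW| = 6.001 ✗.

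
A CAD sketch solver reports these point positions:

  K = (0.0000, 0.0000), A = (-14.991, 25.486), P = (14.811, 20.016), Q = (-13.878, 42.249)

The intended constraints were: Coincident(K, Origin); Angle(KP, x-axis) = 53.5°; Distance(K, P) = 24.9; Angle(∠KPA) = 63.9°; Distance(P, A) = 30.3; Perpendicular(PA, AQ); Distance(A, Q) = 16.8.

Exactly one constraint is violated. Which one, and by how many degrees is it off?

Perpendicular(PA, AQ) — off by 6.60°.

K = (0.00, 0.00) ✓; KP at 53.50° ✓; |KP| = 24.90 ✓; ∠KPA = 63.90° ✓; |PA| = 30.30 ✓; ∠(PA, AQ) = 83.40° ✗; |AQ| = 16.80 ✓.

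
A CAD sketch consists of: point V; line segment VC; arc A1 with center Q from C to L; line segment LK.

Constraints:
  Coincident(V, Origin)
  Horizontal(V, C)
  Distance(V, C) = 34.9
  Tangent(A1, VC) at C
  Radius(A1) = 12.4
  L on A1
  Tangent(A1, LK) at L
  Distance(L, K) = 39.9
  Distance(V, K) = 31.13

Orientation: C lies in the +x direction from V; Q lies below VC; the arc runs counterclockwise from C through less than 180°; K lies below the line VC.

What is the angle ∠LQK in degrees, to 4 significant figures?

72.74°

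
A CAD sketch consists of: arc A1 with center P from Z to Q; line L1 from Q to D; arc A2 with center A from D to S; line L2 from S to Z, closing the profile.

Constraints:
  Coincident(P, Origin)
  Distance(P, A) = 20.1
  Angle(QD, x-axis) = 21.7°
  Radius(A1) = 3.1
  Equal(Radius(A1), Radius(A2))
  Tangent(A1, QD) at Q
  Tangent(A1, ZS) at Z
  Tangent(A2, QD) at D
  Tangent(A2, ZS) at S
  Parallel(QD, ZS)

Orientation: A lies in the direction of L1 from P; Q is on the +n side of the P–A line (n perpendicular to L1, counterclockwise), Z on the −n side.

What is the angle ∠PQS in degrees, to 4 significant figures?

72.86°

The slot axis is L1's direction at 21.7°, so u = (cos 21.7°, sin 21.7°) = (0.9291, 0.3697) and n = (−sin 21.7°, cos 21.7°) = (-0.3697, 0.9291). P is at the origin and A lies 20.1 along u from P, so A = 20.1·u = (18.68, 7.432). Tangency of A1 to both parallel lines with radius 3.1 puts Q and Z at P ± 3.1·n: Q = (-1.146, 2.880), Z = (1.146, -2.880). Equal radii place D and S the same way about A: D = A + 3.1·n = (17.53, 10.31), S = A − 3.1·n = (19.82, 4.552). Then cos ∠PQS = QP·QS / (|QP||QS|), giving 72.86°.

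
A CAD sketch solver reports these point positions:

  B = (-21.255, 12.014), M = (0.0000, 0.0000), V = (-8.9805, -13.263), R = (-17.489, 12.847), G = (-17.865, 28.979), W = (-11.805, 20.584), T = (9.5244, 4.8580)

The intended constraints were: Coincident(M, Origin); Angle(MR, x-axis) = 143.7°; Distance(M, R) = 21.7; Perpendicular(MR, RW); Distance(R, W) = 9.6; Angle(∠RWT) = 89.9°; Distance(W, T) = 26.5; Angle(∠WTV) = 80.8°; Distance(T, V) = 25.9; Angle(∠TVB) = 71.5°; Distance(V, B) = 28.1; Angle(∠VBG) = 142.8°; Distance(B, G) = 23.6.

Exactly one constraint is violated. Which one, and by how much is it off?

Distance(B, G) = 23.6 — off by 6.30.

M = (0.00, 0.00) ✓; MR at 143.7° ✓; |MR| = 21.70 ✓; ∠(MR, RW) = 90.00° ✓; |RW| = 9.600 ✓; ∠RWT = 89.90° ✓; |WT| = 26.50 ✓; ∠WTV = 80.80° ✓; |TV| = 25.90 ✓; ∠TVB = 71.50° ✓; |VB| = 28.10 ✓; ∠VBG = 142.8° ✓; |BG| = 17.30 ✗.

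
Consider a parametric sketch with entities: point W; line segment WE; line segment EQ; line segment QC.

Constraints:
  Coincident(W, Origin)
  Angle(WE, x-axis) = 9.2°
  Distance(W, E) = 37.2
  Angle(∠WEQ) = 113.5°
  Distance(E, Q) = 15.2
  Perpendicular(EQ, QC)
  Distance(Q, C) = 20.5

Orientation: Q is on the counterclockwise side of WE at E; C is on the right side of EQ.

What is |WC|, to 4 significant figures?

62.33

W is at the origin; WE runs at 9.2° with length 37.2, so E = 37.2·(cos 9.2°, sin 9.2°) = (36.72, 5.948). ∠WEQ = 113.5°, so EQ runs at 9.2° + (180° − 113.5°) = 75.70° from the x-axis; with |EQ| = 15.2, Q = E + 15.2·(cos 75.70°, sin 75.70°) = (40.48, 20.68). The perpendicularity gives QC at right angles to EQ; with |QC| = 20.5 on the right of EQ, C = Q + 20.5·(0.9690, -0.2470) = (60.34, 15.61). Then |WC| = |C − W| = 62.33.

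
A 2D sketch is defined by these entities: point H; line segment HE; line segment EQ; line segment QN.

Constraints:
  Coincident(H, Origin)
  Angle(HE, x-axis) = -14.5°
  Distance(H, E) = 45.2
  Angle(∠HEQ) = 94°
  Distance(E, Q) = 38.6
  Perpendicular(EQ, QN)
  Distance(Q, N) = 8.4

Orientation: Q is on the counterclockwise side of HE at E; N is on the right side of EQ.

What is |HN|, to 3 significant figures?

67.9

H is at the origin; HE runs at -14.5° with length 45.2, so E = 45.2·(cos -14.5°, sin -14.5°) = (43.8, -11.3). ∠HEQ = 94.0°, so EQ runs at -14.5° + (180° − 94.0°) = 71.5° from the x-axis; with |EQ| = 38.6, Q = E + 38.6·(cos 71.5°, sin 71.5°) = (56.0, 25.3). EQ is perpendicular to QN; with |QN| = 8.4 on the right of EQ, N = Q + 8.4·(0.948, -0.317) = (64.0, 22.6). Then |HN| = |N − H| = 67.9.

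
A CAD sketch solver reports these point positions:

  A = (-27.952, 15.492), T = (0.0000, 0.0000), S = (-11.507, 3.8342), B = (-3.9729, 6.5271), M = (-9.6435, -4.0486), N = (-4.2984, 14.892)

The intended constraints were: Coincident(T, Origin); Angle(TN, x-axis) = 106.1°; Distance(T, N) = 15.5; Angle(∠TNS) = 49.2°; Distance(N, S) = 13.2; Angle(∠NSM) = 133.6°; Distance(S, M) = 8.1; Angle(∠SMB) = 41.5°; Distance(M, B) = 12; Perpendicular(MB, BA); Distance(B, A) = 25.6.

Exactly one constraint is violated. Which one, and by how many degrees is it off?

Perpendicular(MB, BA) — off by 7.70°.

T = (0.00, 0.00) ✓; TN at 106.1° ✓; |TN| = 15.50 ✓; ∠TNS = 49.20° ✓; |NS| = 13.20 ✓; ∠NSM = 133.6° ✓; |SM| = 8.100 ✓; ∠SMB = 41.50° ✓; |MB| = 12.00 ✓; ∠(MB, BA) = 97.70° ✗; |BA| = 25.60 ✓.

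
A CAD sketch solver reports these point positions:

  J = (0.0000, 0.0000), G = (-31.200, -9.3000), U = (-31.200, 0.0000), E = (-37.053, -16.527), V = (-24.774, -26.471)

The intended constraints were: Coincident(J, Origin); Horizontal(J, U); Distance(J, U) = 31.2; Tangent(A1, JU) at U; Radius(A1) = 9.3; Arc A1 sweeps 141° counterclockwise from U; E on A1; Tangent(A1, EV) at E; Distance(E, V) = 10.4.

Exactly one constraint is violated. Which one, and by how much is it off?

Distance(E, V) = 10.4 — off by 5.40.

J = (0.00, 0.00) ✓; J.y = 0.00, U.y = 0.00 ✓; |JU| = 31.20 ✓; ∠(GU, UJ) = 90.00° ✓; |GU| = 9.300 ✓; bearing(G→E) − bearing(G→U) = 141.0° ✓; |GE| = 9.300 ✓; ∠(GE, EV) = 90.00° ✓; |EV| = 15.80 ✗.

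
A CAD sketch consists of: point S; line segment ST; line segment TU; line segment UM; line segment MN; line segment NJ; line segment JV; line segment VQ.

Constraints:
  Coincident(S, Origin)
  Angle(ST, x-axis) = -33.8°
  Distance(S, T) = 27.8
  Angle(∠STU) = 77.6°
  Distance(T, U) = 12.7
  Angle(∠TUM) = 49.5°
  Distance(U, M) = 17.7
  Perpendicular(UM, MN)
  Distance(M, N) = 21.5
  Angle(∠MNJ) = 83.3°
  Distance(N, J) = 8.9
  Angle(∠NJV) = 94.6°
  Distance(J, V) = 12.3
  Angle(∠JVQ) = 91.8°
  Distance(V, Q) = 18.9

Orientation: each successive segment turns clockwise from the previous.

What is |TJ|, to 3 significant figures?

10.8

UM ⟂ MN, so MN runs at 3.30°; with |MN| = 21.5, N = (34.4, -5.35). ∠MNJ = 83.3° gives NJ at -93.4° from the x-axis; with |NJ| = 8.9, J = (33.9, -14.2). Then |TJ| = |J − T| = 10.8.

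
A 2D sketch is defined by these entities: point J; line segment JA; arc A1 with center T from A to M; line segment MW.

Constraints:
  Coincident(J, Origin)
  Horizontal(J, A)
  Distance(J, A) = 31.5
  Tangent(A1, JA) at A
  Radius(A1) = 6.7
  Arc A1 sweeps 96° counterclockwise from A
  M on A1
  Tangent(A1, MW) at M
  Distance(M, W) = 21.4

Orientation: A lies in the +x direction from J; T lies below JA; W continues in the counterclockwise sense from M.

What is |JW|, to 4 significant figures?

39.44

J is at the origin; J and A share the same y with |JA| = 31.5 and A on the +x side, so A = (31.50, 0.000). Tangency of A1 to JA means the radius TA is perpendicular to JA, so T = A + (0, -6.7) = (31.50, -6.700). On A1, A sits at bearing 90° from T; a 96° counterclockwise sweep puts M at bearing 186°, so M = T + 6.7·(cos 186°, sin 186°) = (24.84, -7.400). Since A1 is tangent to MW there, TM ⟂ MW, so MW runs along (−sin 186°, cos 186°); with |MW| = 21.4, W = (27.07, -28.68). Then |JW| = |W − J| = 39.44.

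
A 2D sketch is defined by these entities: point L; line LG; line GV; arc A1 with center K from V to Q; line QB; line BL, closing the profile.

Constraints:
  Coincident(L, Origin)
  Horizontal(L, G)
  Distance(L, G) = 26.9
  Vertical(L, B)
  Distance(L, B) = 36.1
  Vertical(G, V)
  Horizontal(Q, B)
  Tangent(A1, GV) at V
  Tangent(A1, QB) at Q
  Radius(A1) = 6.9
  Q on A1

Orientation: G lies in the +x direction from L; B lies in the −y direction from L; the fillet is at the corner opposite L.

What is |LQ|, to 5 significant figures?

41.270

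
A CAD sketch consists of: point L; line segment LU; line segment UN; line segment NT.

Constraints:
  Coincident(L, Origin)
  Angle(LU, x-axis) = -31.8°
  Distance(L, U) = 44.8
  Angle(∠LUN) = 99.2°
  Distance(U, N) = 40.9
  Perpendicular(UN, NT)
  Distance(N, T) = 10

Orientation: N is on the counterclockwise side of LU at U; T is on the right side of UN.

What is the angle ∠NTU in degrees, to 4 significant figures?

76.26°

L is at the origin; LU runs at -31.8° with length 44.8, so U = 44.8·(cos -31.8°, sin -31.8°) = (38.08, -23.61). ∠LUN = 99.2°, so UN runs at -31.8° + (180° − 99.2°) = 49.00° from the x-axis; with |UN| = 40.9, N = U + 40.9·(cos 49.00°, sin 49.00°) = (64.91, 7.260). UN is perpendicular to NT; with |NT| = 10.0 on the right of UN, T = N + 10.0·(0.7547, -0.6561) = (72.46, 0.6994). Then cos ∠NTU = TN·TU / (|TN||TU|), giving 76.26°.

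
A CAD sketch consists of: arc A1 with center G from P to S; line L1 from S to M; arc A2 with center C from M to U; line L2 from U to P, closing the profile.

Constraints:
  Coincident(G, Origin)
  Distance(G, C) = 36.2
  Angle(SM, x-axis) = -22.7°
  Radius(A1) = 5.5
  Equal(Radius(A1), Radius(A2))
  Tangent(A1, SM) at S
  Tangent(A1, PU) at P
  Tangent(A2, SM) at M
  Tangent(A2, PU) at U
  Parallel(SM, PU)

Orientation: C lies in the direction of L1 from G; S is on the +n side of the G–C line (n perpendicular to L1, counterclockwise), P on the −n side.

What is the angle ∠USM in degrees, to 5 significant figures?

16.902°

Tangency of A1 to both parallel lines with radius 5.5 puts S and P at G ± 5.5·n: S = (2.1225, 5.0740), P = (-2.1225, -5.0740). Equal radii place M and U the same way about C: M = C + 5.5·n = (35.518, -8.8958), U = C − 5.5·n = (31.273, -19.044). Then cos ∠USM = SU·SM / (|SU||SM|), giving 16.902°.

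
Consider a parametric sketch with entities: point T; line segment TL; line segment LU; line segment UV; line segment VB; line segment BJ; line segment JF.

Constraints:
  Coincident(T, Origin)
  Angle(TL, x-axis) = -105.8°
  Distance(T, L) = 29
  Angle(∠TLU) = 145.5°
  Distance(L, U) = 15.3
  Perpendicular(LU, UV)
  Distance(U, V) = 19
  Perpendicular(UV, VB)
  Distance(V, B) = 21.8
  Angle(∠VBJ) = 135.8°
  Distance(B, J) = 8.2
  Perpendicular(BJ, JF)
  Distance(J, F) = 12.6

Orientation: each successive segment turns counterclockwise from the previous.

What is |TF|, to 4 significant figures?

23.68

T is at the origin; TL runs at -105.8° with length 29.0, so L = (-7.896, -27.90). ∠TLU = 145.5° gives LU at -71.30° from the x-axis; with |LU| = 15.3, U = (-2.991, -42.40). LU is perpendicular to UV, so UV runs at 18.70°; with |UV| = 19.0, V = (15.01, -36.30). UV is perpendicular to VB, so VB runs at 108.7°; with |VB| = 21.8, B = (8.017, -15.66). ∠VBJ = 135.8° gives BJ at 152.9° from the x-axis; with |BJ| = 8.2, J = (0.7171, -11.92). BJ is perpendicular to JF, so JF runs at -117.1°; with |JF| = 12.6, F = (-5.023, -23.14). Then |TF| = |F − T| = 23.68.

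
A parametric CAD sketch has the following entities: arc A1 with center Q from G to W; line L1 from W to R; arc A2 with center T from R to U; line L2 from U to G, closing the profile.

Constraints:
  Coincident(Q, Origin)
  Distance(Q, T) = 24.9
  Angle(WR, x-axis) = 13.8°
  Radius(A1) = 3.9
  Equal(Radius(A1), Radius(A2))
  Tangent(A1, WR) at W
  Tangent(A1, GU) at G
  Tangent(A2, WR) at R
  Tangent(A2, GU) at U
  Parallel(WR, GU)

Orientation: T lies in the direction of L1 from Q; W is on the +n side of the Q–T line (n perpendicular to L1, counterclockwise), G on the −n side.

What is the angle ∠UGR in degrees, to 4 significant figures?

17.39°

Tangency of A1 to both parallel lines with radius 3.9 puts W and G at Q ± 3.9·n: W = (-0.9303, 3.787), G = (0.9303, -3.787). Equal radii place R and U the same way about T: R = T + 3.9·n = (23.25, 9.727), U = T − 3.9·n = (25.11, 2.152). Then cos ∠UGR = GU·GR / (|GU||GR|), giving 17.39°.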